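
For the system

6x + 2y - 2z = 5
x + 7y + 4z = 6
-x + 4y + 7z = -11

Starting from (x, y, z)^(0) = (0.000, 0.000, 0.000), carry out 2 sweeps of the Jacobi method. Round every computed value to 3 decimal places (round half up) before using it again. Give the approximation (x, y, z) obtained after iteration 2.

Iteration 1:
  x = (5 - (2)·0.000 - (-2)·0.000) / (6) = 0.833
  y = (6 - (1)·0.000 - (4)·0.000) / (7) = 0.857
  z = (-11 - (-1)·0.000 - (4)·0.000) / (7) = -1.571
Iteration 2:
  x = (5 - (2)·0.857 - (-2)·-1.571) / (6) = 0.024
  y = (6 - (1)·0.833 - (4)·-1.571) / (7) = 1.636
  z = (-11 - (-1)·0.833 - (4)·0.857) / (7) = -1.942

(0.024, 1.636, -1.942)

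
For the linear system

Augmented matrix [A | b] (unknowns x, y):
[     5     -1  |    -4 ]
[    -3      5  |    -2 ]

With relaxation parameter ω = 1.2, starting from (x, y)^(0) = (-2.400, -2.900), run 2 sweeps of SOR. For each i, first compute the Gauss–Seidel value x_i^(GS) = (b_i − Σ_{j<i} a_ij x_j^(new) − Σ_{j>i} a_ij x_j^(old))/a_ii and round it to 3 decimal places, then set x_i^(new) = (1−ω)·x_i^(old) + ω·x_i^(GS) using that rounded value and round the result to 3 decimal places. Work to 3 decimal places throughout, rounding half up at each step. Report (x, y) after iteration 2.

(-0.904, -0.981)

Iteration 1:
  x: GS value = (-4 - (-1)·-2.900) / (5) = -1.380;  x ← (1−ω)·-2.400 + ω·-1.380 = -1.176
  y: GS value = (-2 - (-3)·-1.176) / (5) = -1.106;  y ← (1−ω)·-2.900 + ω·-1.106 = -0.747
Iteration 2:
  x: GS value = (-4 - (-1)·-0.747) / (5) = -0.949;  x ← (1−ω)·-1.176 + ω·-0.949 = -0.904
  y: GS value = (-2 - (-3)·-0.904) / (5) = -0.942;  y ← (1−ω)·-0.747 + ω·-0.942 = -0.981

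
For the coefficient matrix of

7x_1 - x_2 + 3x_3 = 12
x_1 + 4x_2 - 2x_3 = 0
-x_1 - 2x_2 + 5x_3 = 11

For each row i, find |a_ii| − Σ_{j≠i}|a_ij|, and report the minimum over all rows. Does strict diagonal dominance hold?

1

row 1: |7| − (1+3) = 3
row 2: |4| − (1+2) = 1
row 3: |5| − (1+2) = 2
minimum over rows = 1 → strictly diagonally dominant (convergence guaranteed)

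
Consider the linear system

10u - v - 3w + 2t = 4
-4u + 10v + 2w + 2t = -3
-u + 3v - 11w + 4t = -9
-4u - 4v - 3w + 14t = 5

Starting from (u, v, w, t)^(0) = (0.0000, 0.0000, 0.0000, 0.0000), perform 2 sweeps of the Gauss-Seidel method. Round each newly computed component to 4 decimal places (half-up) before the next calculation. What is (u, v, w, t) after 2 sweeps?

(0.4909, -0.3705, 0.8873, 0.5817)

Iteration 1:
  u = (4 - (-1)·0.0000 - (-3)·0.0000 - (2)·0.0000) / (10) = 0.4000
  v = (-3 - (-4)·0.4000 - (2)·0.0000 - (2)·0.0000) / (10) = -0.1400
  w = (-9 - (-1)·0.4000 - (3)·-0.1400 - (4)·0.0000) / (-11) = 0.7436
  t = (5 - (-4)·0.4000 - (-4)·-0.1400 - (-3)·0.7436) / (14) = 0.5908
Iteration 2:
  u = (4 - (-1)·-0.1400 - (-3)·0.7436 - (2)·0.5908) / (10) = 0.4909
  v = (-3 - (-4)·0.4909 - (2)·0.7436 - (2)·0.5908) / (10) = -0.3705
  w = (-9 - (-1)·0.4909 - (3)·-0.3705 - (4)·0.5908) / (-11) = 0.8873
  t = (5 - (-4)·0.4909 - (-4)·-0.3705 - (-3)·0.8873) / (14) = 0.5817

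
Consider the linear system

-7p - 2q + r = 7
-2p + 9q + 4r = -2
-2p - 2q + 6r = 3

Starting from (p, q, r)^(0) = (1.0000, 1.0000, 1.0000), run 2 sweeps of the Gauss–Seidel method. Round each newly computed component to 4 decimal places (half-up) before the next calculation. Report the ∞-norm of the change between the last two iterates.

Iteration 1:
  p = (7 - (-2)·1.0000 - (1)·1.0000) / (-7) = -1.1429
  q = (-2 - (-2)·-1.1429 - (4)·1.0000) / (9) = -0.9206
  r = (3 - (-2)·-1.1429 - (-2)·-0.9206) / (6) = -0.1878
Iteration 2:
  p = (7 - (-2)·-0.9206 - (1)·-0.1878) / (-7) = -0.7638
  q = (-2 - (-2)·-0.7638 - (4)·-0.1878) / (9) = -0.3085
  r = (3 - (-2)·-0.7638 - (-2)·-0.3085) / (6) = 0.1426
Change: (0.3791, 0.6121, 0.3304) → max |·| = 0.6121

0.6121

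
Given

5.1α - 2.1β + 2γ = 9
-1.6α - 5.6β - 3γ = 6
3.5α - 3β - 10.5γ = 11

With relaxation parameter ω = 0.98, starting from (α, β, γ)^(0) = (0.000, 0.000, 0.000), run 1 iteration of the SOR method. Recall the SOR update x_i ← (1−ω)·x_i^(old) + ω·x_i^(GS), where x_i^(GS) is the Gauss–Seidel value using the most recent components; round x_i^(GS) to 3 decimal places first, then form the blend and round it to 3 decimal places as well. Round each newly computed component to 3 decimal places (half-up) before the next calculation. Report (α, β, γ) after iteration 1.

(1.730, -1.535, -0.031)

Iteration 1:
  α: GS value = (9 - (-2.1)·0.000 - (2)·0.000) / (5.1) = 1.765;  α ← (1−ω)·0.000 + ω·1.765 = 1.730
  β: GS value = (6 - (-1.6)·1.730 - (-3)·0.000) / (-5.6) = -1.566;  β ← (1−ω)·0.000 + ω·-1.566 = -1.535
  γ: GS value = (11 - (3.5)·1.730 - (-3)·-1.535) / (-10.5) = -0.032;  γ ← (1−ω)·0.000 + ω·-0.032 = -0.031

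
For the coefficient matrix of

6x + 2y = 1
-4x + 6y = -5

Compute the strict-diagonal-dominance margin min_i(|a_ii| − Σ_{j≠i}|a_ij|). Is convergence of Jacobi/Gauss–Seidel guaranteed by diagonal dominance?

2

row 1: |6| − (2) = 4
row 2: |6| − (4) = 2
minimum over rows = 2 → strictly diagonally dominant (convergence guaranteed)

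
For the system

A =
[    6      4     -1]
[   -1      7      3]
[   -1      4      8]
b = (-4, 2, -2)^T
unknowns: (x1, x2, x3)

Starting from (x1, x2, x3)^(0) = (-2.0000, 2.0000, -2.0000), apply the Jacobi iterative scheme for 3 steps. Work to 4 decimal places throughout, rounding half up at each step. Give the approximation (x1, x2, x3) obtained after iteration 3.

(-1.2252, 0.4889, -0.7336)

Iteration 1:
  x1 = (-4 - (4)·2.0000 - (-1)·-2.0000) / (6) = -2.3333
  x2 = (2 - (-1)·-2.0000 - (3)·-2.0000) / (7) = 0.8571
  x3 = (-2 - (-1)·-2.0000 - (4)·2.0000) / (8) = -1.5000
Iteration 2:
  x1 = (-4 - (4)·0.8571 - (-1)·-1.5000) / (6) = -1.4881
  x2 = (2 - (-1)·-2.3333 - (3)·-1.5000) / (7) = 0.5952
  x3 = (-2 - (-1)·-2.3333 - (4)·0.8571) / (8) = -0.9702
Iteration 3:
  x1 = (-4 - (4)·0.5952 - (-1)·-0.9702) / (6) = -1.2252
  x2 = (2 - (-1)·-1.4881 - (3)·-0.9702) / (7) = 0.4889
  x3 = (-2 - (-1)·-1.4881 - (4)·0.5952) / (8) = -0.7336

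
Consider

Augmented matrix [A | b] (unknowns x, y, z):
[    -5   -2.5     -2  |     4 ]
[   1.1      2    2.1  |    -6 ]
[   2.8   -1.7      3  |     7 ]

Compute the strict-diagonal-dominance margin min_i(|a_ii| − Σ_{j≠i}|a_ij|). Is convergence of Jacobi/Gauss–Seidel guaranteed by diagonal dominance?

-1.5

row 1: |-5| − (2.5+2) = 0.5
row 2: |2| − (1.1+2.1) = -1.2
row 3: |3| − (2.8+1.7) = -1.5
minimum over rows = -1.5 → not strictly diagonally dominant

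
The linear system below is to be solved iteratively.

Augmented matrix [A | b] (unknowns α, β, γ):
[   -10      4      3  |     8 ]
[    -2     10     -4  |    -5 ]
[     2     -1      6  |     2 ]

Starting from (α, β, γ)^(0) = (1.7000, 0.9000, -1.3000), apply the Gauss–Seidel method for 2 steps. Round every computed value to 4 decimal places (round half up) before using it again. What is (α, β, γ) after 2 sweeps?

Iteration 1:
  α = (8 - (4)·0.9000 - (3)·-1.3000) / (-10) = -0.8300
  β = (-5 - (-2)·-0.8300 - (-4)·-1.3000) / (10) = -1.1860
  γ = (2 - (2)·-0.8300 - (-1)·-1.1860) / (6) = 0.4123
Iteration 2:
  α = (8 - (4)·-1.1860 - (3)·0.4123) / (-10) = -1.1507
  β = (-5 - (-2)·-1.1507 - (-4)·0.4123) / (10) = -0.5652
  γ = (2 - (2)·-1.1507 - (-1)·-0.5652) / (6) = 0.6227

(-1.1507, -0.5652, 0.6227)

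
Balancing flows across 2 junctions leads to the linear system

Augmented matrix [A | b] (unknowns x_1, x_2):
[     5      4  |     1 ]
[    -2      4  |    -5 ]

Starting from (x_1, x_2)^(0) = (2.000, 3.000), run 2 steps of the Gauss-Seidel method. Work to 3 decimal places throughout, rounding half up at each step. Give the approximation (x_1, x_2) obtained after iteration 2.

Iteration 1:
  x_1 = (1 - (4)·3.000) / (5) = -2.200
  x_2 = (-5 - (-2)·-2.200) / (4) = -2.350
Iteration 2:
  x_1 = (1 - (4)·-2.350) / (5) = 2.080
  x_2 = (-5 - (-2)·2.080) / (4) = -0.210

(2.080, -0.210)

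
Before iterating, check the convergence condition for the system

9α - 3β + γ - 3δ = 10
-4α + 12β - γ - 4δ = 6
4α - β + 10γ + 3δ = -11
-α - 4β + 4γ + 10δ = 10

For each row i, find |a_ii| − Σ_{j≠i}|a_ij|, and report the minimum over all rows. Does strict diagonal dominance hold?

1

row 1: |9| − (3+1+3) = 2
row 2: |12| − (4+1+4) = 3
row 3: |10| − (4+1+3) = 2
row 4: |10| − (1+4+4) = 1
minimum over rows = 1 → strictly diagonally dominant (convergence guaranteed)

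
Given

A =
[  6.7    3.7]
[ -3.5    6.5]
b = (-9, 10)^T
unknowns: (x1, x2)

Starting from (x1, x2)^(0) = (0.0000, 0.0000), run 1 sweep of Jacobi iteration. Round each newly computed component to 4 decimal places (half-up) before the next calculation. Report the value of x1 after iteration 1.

-1.3433

Iteration 1:
  x1 = (-9 - (3.7)·0.0000) / (6.7) = -1.3433
  x2 = (10 - (-3.5)·0.0000) / (6.5) = 1.5385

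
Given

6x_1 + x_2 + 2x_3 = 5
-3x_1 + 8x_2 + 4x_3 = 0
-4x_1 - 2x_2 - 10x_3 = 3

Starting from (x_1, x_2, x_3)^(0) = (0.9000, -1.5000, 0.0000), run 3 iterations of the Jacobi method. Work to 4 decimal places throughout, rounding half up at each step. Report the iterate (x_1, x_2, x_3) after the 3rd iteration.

(1.0026, 0.7368, -0.7761)

Iteration 1:
  x_1 = (5 - (1)·-1.5000 - (2)·0.0000) / (6) = 1.0833
  x_2 = (0 - (-3)·0.9000 - (4)·0.0000) / (8) = 0.3375
  x_3 = (3 - (-4)·0.9000 - (-2)·-1.5000) / (-10) = -0.3600
Iteration 2:
  x_1 = (5 - (1)·0.3375 - (2)·-0.3600) / (6) = 0.8971
  x_2 = (0 - (-3)·1.0833 - (4)·-0.3600) / (8) = 0.5862
  x_3 = (3 - (-4)·1.0833 - (-2)·0.3375) / (-10) = -0.8008
Iteration 3:
  x_1 = (5 - (1)·0.5862 - (2)·-0.8008) / (6) = 1.0026
  x_2 = (0 - (-3)·0.8971 - (4)·-0.8008) / (8) = 0.7368
  x_3 = (3 - (-4)·0.8971 - (-2)·0.5862) / (-10) = -0.7761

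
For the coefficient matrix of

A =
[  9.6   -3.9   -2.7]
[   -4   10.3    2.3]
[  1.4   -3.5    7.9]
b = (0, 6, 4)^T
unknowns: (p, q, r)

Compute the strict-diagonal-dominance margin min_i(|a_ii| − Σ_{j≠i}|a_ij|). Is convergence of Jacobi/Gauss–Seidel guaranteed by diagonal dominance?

3

row 1: |9.6| − (3.9+2.7) = 3
row 2: |10.3| − (4+2.3) = 4
row 3: |7.9| − (1.4+3.5) = 3
minimum over rows = 3 → strictly diagonally dominant (convergence guaranteed)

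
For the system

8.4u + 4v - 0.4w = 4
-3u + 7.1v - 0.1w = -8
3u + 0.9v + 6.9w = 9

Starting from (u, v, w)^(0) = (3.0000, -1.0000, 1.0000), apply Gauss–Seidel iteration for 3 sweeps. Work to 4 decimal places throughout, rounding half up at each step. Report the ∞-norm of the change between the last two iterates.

Iteration 1:
  u = (4 - (4)·-1.0000 - (-0.4)·1.0000) / (8.4) = 1.0000
  v = (-8 - (-3)·1.0000 - (-0.1)·1.0000) / (7.1) = -0.6901
  w = (9 - (3)·1.0000 - (0.9)·-0.6901) / (6.9) = 0.9596
Iteration 2:
  u = (4 - (4)·-0.6901 - (-0.4)·0.9596) / (8.4) = 0.8505
  v = (-8 - (-3)·0.8505 - (-0.1)·0.9596) / (7.1) = -0.7539
  w = (9 - (3)·0.8505 - (0.9)·-0.7539) / (6.9) = 1.0329
Iteration 3:
  u = (4 - (4)·-0.7539 - (-0.4)·1.0329) / (8.4) = 0.8844
  v = (-8 - (-3)·0.8844 - (-0.1)·1.0329) / (7.1) = -0.7385
  w = (9 - (3)·0.8844 - (0.9)·-0.7385) / (6.9) = 1.0162
Change: (0.0339, 0.0154, -0.0167) → max |·| = 0.0339

0.0339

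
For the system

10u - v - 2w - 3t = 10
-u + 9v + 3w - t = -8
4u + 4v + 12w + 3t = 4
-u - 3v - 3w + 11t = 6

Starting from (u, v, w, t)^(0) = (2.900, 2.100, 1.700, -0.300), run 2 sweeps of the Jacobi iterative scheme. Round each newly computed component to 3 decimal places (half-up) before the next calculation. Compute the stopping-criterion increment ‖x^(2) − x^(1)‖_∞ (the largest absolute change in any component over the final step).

Iteration 1:
  u = (10 - (-1)·2.100 - (-2)·1.700 - (-3)·-0.300) / (10) = 1.460
  v = (-8 - (-1)·2.900 - (3)·1.700 - (-1)·-0.300) / (9) = -1.167
  w = (4 - (4)·2.900 - (4)·2.100 - (3)·-0.300) / (12) = -1.258
  t = (6 - (-1)·2.900 - (-3)·2.100 - (-3)·1.700) / (11) = 1.845
Iteration 2:
  u = (10 - (-1)·-1.167 - (-2)·-1.258 - (-3)·1.845) / (10) = 1.185
  v = (-8 - (-1)·1.460 - (3)·-1.258 - (-1)·1.845) / (9) = -0.102
  w = (4 - (4)·1.460 - (4)·-1.167 - (3)·1.845) / (12) = -0.226
  t = (6 - (-1)·1.460 - (-3)·-1.167 - (-3)·-1.258) / (11) = 0.017
Change: (-0.275, 1.065, 1.032, -1.828) → max |·| = 1.828

1.828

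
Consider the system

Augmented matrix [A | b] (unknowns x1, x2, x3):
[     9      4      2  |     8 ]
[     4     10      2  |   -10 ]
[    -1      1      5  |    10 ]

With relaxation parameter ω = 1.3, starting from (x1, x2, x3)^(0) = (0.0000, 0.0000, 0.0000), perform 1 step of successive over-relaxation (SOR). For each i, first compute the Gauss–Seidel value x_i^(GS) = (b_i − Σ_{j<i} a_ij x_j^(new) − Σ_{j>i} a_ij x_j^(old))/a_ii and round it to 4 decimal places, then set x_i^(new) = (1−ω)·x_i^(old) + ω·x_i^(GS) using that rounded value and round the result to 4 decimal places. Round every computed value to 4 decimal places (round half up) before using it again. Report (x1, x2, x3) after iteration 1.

Iteration 1:
  x1: GS value = (8 - (4)·0.0000 - (2)·0.0000) / (9) = 0.8889;  x1 ← (1−ω)·0.0000 + ω·0.8889 = 1.1556
  x2: GS value = (-10 - (4)·1.1556 - (2)·0.0000) / (10) = -1.4622;  x2 ← (1−ω)·0.0000 + ω·-1.4622 = -1.9009
  x3: GS value = (10 - (-1)·1.1556 - (1)·-1.9009) / (5) = 2.6113;  x3 ← (1−ω)·0.0000 + ω·2.6113 = 3.3947

(1.1556, -1.9009, 3.3947)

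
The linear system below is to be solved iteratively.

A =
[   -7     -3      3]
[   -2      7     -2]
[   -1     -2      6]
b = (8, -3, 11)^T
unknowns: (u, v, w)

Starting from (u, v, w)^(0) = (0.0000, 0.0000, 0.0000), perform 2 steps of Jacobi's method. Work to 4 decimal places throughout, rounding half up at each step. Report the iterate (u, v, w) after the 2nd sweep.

Iteration 1:
  u = (8 - (-3)·0.0000 - (3)·0.0000) / (-7) = -1.1429
  v = (-3 - (-2)·0.0000 - (-2)·0.0000) / (7) = -0.4286
  w = (11 - (-1)·0.0000 - (-2)·0.0000) / (6) = 1.8333
Iteration 2:
  u = (8 - (-3)·-0.4286 - (3)·1.8333) / (-7) = -0.1735
  v = (-3 - (-2)·-1.1429 - (-2)·1.8333) / (7) = -0.2313
  w = (11 - (-1)·-1.1429 - (-2)·-0.4286) / (6) = 1.5000

(-0.1735, -0.2313, 1.5000)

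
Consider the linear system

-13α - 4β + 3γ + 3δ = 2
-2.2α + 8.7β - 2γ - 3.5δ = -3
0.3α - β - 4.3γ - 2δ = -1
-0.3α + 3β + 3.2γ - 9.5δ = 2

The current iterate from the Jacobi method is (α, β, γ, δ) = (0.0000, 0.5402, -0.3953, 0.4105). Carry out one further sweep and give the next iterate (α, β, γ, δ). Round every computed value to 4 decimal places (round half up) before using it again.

(-0.3166, -0.2706, -0.0840, -0.1731)

One sweep:
  α = (2 - (-4)·0.5402 - (3)·-0.3953 - (3)·0.4105) / (-13) = -0.3166
  β = (-3 - (-2.2)·0.0000 - (-2)·-0.3953 - (-3.5)·0.4105) / (8.7) = -0.2706
  γ = (-1 - (0.3)·0.0000 - (-1)·0.5402 - (-2)·0.4105) / (-4.3) = -0.0840
  δ = (2 - (-0.3)·0.0000 - (3)·0.5402 - (3.2)·-0.3953) / (-9.5) = -0.1731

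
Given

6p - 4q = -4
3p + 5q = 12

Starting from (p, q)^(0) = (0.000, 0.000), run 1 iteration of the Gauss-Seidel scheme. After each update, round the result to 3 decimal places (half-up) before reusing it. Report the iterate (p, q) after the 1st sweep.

Iteration 1:
  p = (-4 - (-4)·0.000) / (6) = -0.667
  q = (12 - (3)·-0.667) / (5) = 2.800

(-0.667, 2.800)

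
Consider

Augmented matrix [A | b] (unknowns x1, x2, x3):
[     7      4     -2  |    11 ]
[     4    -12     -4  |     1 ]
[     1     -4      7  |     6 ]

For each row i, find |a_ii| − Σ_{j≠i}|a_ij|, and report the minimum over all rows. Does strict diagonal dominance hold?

row 1: |7| − (4+2) = 1
row 2: |-12| − (4+4) = 4
row 3: |7| − (1+4) = 2
minimum over rows = 1 → strictly diagonally dominant (convergence guaranteed)

1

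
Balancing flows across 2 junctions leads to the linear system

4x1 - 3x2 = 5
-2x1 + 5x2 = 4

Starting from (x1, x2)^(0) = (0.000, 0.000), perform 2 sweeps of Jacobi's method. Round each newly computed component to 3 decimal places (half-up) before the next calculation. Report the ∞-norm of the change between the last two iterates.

Iteration 1:
  x1 = (5 - (-3)·0.000) / (4) = 1.250
  x2 = (4 - (-2)·0.000) / (5) = 0.800
Iteration 2:
  x1 = (5 - (-3)·0.800) / (4) = 1.850
  x2 = (4 - (-2)·1.250) / (5) = 1.300
Change: (0.600, 0.500) → max |·| = 0.600

0.600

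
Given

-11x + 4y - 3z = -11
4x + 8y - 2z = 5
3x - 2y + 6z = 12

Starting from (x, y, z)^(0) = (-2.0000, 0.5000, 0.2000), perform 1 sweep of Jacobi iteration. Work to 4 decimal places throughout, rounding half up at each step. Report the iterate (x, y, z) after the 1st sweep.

(1.1273, 1.6750, 3.1667)

Iteration 1:
  x = (-11 - (4)·0.5000 - (-3)·0.2000) / (-11) = 1.1273
  y = (5 - (4)·-2.0000 - (-2)·0.2000) / (8) = 1.6750
  z = (12 - (3)·-2.0000 - (-2)·0.5000) / (6) = 3.1667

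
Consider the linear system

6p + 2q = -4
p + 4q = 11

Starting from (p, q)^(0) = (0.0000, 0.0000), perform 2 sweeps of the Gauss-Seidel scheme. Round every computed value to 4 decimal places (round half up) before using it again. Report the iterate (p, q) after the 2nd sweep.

(-1.6389, 3.1597)

Iteration 1:
  p = (-4 - (2)·0.0000) / (6) = -0.6667
  q = (11 - (1)·-0.6667) / (4) = 2.9167
Iteration 2:
  p = (-4 - (2)·2.9167) / (6) = -1.6389
  q = (11 - (1)·-1.6389) / (4) = 3.1597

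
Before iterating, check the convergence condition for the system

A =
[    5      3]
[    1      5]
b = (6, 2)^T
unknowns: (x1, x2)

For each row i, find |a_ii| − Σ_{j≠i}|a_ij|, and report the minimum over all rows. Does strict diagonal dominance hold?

row 1: |5| − (3) = 2
row 2: |5| − (1) = 4
minimum over rows = 2 → strictly diagonally dominant (convergence guaranteed)

2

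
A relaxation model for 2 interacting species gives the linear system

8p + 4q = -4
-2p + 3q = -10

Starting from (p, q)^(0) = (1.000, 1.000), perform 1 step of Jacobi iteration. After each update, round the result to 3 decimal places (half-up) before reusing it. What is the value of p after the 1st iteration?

Iteration 1:
  p = (-4 - (4)·1.000) / (8) = -1.000
  q = (-10 - (-2)·1.000) / (3) = -2.667

-1.000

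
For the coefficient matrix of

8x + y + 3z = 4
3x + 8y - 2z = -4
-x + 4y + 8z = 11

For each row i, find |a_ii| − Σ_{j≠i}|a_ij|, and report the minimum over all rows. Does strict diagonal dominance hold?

row 1: |8| − (1+3) = 4
row 2: |8| − (3+2) = 3
row 3: |8| − (1+4) = 3
minimum over rows = 3 → strictly diagonally dominant (convergence guaranteed)

3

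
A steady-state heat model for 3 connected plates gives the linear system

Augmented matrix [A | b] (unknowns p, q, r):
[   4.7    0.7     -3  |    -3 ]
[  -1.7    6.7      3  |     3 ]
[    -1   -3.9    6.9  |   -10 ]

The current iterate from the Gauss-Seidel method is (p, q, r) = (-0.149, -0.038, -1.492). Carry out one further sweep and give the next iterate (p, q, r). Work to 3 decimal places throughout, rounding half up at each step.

One sweep:
  p = (-3 - (0.7)·-0.038 - (-3)·-1.492) / (4.7) = -1.585
  q = (3 - (-1.7)·-1.585 - (3)·-1.492) / (6.7) = 0.714
  r = (-10 - (-1)·-1.585 - (-3.9)·0.714) / (6.9) = -1.275

(-1.585, 0.714, -1.275)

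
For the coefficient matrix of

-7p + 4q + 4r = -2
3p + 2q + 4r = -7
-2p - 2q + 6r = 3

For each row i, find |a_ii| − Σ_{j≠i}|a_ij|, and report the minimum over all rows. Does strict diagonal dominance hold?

-5

row 1: |-7| − (4+4) = -1
row 2: |2| − (3+4) = -5
row 3: |6| − (2+2) = 2
minimum over rows = -5 → not strictly diagonally dominant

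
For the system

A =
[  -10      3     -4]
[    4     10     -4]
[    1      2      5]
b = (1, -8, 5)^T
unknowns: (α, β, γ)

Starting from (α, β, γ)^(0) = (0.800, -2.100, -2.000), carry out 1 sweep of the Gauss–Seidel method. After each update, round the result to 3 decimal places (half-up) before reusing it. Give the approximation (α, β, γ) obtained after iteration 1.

Iteration 1:
  α = (1 - (3)·-2.100 - (-4)·-2.000) / (-10) = 0.070
  β = (-8 - (4)·0.070 - (-4)·-2.000) / (10) = -1.628
  γ = (5 - (1)·0.070 - (2)·-1.628) / (5) = 1.637

(0.070, -1.628, 1.637)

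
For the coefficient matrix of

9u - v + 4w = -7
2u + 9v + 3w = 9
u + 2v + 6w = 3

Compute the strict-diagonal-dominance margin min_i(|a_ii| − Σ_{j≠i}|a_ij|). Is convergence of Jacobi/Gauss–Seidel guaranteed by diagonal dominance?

row 1: |9| − (1+4) = 4
row 2: |9| − (2+3) = 4
row 3: |6| − (1+2) = 3
minimum over rows = 3 → strictly diagonally dominant (convergence guaranteed)

3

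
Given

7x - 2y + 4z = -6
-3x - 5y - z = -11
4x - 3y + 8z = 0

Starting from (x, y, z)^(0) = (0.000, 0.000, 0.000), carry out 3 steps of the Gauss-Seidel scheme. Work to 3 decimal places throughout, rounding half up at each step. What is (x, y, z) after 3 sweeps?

Iteration 1:
  x = (-6 - (-2)·0.000 - (4)·0.000) / (7) = -0.857
  y = (-11 - (-3)·-0.857 - (-1)·0.000) / (-5) = 2.714
  z = (0 - (4)·-0.857 - (-3)·2.714) / (8) = 1.446
Iteration 2:
  x = (-6 - (-2)·2.714 - (4)·1.446) / (7) = -0.908
  y = (-11 - (-3)·-0.908 - (-1)·1.446) / (-5) = 2.456
  z = (0 - (4)·-0.908 - (-3)·2.456) / (8) = 1.375
Iteration 3:
  x = (-6 - (-2)·2.456 - (4)·1.375) / (7) = -0.941
  y = (-11 - (-3)·-0.941 - (-1)·1.375) / (-5) = 2.490
  z = (0 - (4)·-0.941 - (-3)·2.490) / (8) = 1.404

(-0.941, 2.490, 1.404)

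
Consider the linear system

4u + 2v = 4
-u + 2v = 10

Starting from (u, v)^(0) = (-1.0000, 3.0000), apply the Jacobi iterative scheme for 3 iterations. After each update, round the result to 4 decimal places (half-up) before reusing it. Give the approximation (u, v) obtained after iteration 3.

(-1.3750, 4.3750)

Iteration 1:
  u = (4 - (2)·3.0000) / (4) = -0.5000
  v = (10 - (-1)·-1.0000) / (2) = 4.5000
Iteration 2:
  u = (4 - (2)·4.5000) / (4) = -1.2500
  v = (10 - (-1)·-0.5000) / (2) = 4.7500
Iteration 3:
  u = (4 - (2)·4.7500) / (4) = -1.3750
  v = (10 - (-1)·-1.2500) / (2) = 4.3750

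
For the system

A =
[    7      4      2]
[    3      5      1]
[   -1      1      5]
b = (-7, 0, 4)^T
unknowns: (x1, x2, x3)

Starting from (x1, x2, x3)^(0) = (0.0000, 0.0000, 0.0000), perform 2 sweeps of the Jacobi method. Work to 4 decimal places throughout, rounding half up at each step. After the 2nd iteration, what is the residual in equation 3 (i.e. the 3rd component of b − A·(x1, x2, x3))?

Iteration 1:
  x1 = (-7 - (4)·0.0000 - (2)·0.0000) / (7) = -1.0000
  x2 = (0 - (3)·0.0000 - (1)·0.0000) / (5) = 0.0000
  x3 = (4 - (-1)·0.0000 - (1)·0.0000) / (5) = 0.8000
Iteration 2:
  x1 = (-7 - (4)·0.0000 - (2)·0.8000) / (7) = -1.2286
  x2 = (0 - (3)·-1.0000 - (1)·0.8000) / (5) = 0.4400
  x3 = (4 - (-1)·-1.0000 - (1)·0.0000) / (5) = 0.6000
Residual b − A·x = (-1.3598, 0.8858, -0.6686)

-0.6686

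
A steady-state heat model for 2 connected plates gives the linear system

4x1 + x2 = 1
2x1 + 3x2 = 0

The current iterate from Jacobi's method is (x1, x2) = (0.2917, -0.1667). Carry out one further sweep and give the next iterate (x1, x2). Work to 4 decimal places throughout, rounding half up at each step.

(0.2917, -0.1945)

One sweep:
  x1 = (1 - (1)·-0.1667) / (4) = 0.2917
  x2 = (0 - (2)·0.2917) / (3) = -0.1945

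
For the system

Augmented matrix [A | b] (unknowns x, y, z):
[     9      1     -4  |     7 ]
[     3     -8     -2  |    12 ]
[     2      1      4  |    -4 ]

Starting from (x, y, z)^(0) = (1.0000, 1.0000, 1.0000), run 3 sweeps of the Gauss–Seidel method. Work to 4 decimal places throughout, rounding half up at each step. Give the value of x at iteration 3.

0.4818

Iteration 1:
  x = (7 - (1)·1.0000 - (-4)·1.0000) / (9) = 1.1111
  y = (12 - (3)·1.1111 - (-2)·1.0000) / (-8) = -1.3333
  z = (-4 - (2)·1.1111 - (1)·-1.3333) / (4) = -1.2222
Iteration 2:
  x = (7 - (1)·-1.3333 - (-4)·-1.2222) / (9) = 0.3827
  y = (12 - (3)·0.3827 - (-2)·-1.2222) / (-8) = -1.0509
  z = (-4 - (2)·0.3827 - (1)·-1.0509) / (4) = -0.9286
Iteration 3:
  x = (7 - (1)·-1.0509 - (-4)·-0.9286) / (9) = 0.4818
  y = (12 - (3)·0.4818 - (-2)·-0.9286) / (-8) = -1.0872
  z = (-4 - (2)·0.4818 - (1)·-1.0872) / (4) = -0.9691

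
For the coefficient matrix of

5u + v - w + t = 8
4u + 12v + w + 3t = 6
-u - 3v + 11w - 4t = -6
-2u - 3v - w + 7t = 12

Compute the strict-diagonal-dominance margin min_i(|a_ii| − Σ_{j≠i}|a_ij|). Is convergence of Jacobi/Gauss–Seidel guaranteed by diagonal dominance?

1

row 1: |5| − (1+1+1) = 2
row 2: |12| − (4+1+3) = 4
row 3: |11| − (1+3+4) = 3
row 4: |7| − (2+3+1) = 1
minimum over rows = 1 → strictly diagonally dominant (convergence guaranteed)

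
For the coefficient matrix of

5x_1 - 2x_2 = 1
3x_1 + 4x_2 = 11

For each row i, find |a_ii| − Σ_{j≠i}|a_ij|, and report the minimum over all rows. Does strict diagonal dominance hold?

row 1: |5| − (2) = 3
row 2: |4| − (3) = 1
minimum over rows = 1 → strictly diagonally dominant (convergence guaranteed)

1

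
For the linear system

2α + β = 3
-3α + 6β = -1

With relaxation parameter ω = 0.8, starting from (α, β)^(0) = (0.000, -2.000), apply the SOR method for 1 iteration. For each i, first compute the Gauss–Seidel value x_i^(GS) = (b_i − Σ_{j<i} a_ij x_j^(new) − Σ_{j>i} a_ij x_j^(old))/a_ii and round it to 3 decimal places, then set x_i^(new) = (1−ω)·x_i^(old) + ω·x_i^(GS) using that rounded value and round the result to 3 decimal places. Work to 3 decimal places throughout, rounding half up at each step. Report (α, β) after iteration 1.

(2.000, 0.266)

Iteration 1:
  α: GS value = (3 - (1)·-2.000) / (2) = 2.500;  α ← (1−ω)·0.000 + ω·2.500 = 2.000
  β: GS value = (-1 - (-3)·2.000) / (6) = 0.833;  β ← (1−ω)·-2.000 + ω·0.833 = 0.266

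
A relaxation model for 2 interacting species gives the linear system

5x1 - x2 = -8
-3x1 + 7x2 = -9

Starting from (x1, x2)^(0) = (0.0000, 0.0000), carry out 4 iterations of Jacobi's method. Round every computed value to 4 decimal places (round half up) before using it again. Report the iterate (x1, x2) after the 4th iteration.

(-2.0163, -2.1404)

Iteration 1:
  x1 = (-8 - (-1)·0.0000) / (5) = -1.6000
  x2 = (-9 - (-3)·0.0000) / (7) = -1.2857
Iteration 2:
  x1 = (-8 - (-1)·-1.2857) / (5) = -1.8571
  x2 = (-9 - (-3)·-1.6000) / (7) = -1.9714
Iteration 3:
  x1 = (-8 - (-1)·-1.9714) / (5) = -1.9943
  x2 = (-9 - (-3)·-1.8571) / (7) = -2.0816
Iteration 4:
  x1 = (-8 - (-1)·-2.0816) / (5) = -2.0163
  x2 = (-9 - (-3)·-1.9943) / (7) = -2.1404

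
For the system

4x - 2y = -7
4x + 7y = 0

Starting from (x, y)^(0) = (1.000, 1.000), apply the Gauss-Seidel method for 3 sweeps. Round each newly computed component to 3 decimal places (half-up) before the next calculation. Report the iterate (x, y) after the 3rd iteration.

Iteration 1:
  x = (-7 - (-2)·1.000) / (4) = -1.250
  y = (0 - (4)·-1.250) / (7) = 0.714
Iteration 2:
  x = (-7 - (-2)·0.714) / (4) = -1.393
  y = (0 - (4)·-1.393) / (7) = 0.796
Iteration 3:
  x = (-7 - (-2)·0.796) / (4) = -1.352
  y = (0 - (4)·-1.352) / (7) = 0.773

(-1.352, 0.773)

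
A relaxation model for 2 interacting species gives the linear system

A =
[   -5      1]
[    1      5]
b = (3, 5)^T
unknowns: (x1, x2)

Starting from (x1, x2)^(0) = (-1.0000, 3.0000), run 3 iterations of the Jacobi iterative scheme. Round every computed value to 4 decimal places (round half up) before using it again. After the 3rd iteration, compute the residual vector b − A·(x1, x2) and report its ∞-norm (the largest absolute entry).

0.0720

Iteration 1:
  x1 = (3 - (1)·3.0000) / (-5) = 0.0000
  x2 = (5 - (1)·-1.0000) / (5) = 1.2000
Iteration 2:
  x1 = (3 - (1)·1.2000) / (-5) = -0.3600
  x2 = (5 - (1)·0.0000) / (5) = 1.0000
Iteration 3:
  x1 = (3 - (1)·1.0000) / (-5) = -0.4000
  x2 = (5 - (1)·-0.3600) / (5) = 1.0720
Residual b − A·x = (-0.0720, 0.0400); ∞-norm = 0.0720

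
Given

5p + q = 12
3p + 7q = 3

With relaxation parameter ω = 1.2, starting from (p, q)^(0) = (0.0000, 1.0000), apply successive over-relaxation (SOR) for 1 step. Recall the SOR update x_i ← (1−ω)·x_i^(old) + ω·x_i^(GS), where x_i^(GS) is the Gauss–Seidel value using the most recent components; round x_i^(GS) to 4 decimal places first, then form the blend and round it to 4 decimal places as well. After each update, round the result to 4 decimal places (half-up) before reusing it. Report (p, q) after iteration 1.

(2.6400, -1.0435)

Iteration 1:
  p: GS value = (12 - (1)·1.0000) / (5) = 2.2000;  p ← (1−ω)·0.0000 + ω·2.2000 = 2.6400
  q: GS value = (3 - (3)·2.6400) / (7) = -0.7029;  q ← (1−ω)·1.0000 + ω·-0.7029 = -1.0435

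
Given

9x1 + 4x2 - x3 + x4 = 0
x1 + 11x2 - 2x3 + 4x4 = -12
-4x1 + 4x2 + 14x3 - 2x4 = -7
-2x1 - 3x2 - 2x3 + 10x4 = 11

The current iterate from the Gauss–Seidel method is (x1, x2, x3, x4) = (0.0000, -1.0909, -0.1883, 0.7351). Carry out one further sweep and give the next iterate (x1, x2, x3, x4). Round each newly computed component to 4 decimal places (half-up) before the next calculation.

One sweep:
  x1 = (0 - (4)·-1.0909 - (-1)·-0.1883 - (1)·0.7351) / (9) = 0.3822
  x2 = (-12 - (1)·0.3822 - (-2)·-0.1883 - (4)·0.7351) / (11) = -1.4272
  x3 = (-7 - (-4)·0.3822 - (4)·-1.4272 - (-2)·0.7351) / (14) = 0.1220
  x4 = (11 - (-2)·0.3822 - (-3)·-1.4272 - (-2)·0.1220) / (10) = 0.7727

(0.3822, -1.4272, 0.1220, 0.7727)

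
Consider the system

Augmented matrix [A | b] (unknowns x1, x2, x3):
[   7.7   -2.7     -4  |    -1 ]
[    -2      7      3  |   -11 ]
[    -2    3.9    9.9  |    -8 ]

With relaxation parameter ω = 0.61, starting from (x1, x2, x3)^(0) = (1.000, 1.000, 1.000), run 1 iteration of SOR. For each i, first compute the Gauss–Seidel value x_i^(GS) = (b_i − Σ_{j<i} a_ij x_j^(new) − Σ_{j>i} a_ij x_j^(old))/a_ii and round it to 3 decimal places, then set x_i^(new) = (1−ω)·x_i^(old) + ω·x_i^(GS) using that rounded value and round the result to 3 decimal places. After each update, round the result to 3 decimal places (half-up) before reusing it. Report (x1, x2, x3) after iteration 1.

Iteration 1:
  x1: GS value = (-1 - (-2.7)·1.000 - (-4)·1.000) / (7.7) = 0.740;  x1 ← (1−ω)·1.000 + ω·0.740 = 0.841
  x2: GS value = (-11 - (-2)·0.841 - (3)·1.000) / (7) = -1.760;  x2 ← (1−ω)·1.000 + ω·-1.760 = -0.684
  x3: GS value = (-8 - (-2)·0.841 - (3.9)·-0.684) / (9.9) = -0.369;  x3 ← (1−ω)·1.000 + ω·-0.369 = 0.165

(0.841, -0.684, 0.165)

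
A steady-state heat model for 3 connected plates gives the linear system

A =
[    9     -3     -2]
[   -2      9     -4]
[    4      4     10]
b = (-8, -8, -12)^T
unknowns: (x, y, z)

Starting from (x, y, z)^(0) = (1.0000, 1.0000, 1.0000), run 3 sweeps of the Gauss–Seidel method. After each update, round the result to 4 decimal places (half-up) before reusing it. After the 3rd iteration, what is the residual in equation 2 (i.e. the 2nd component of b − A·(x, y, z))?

Iteration 1:
  x = (-8 - (-3)·1.0000 - (-2)·1.0000) / (9) = -0.3333
  y = (-8 - (-2)·-0.3333 - (-4)·1.0000) / (9) = -0.5185
  z = (-12 - (4)·-0.3333 - (4)·-0.5185) / (10) = -0.8593
Iteration 2:
  x = (-8 - (-3)·-0.5185 - (-2)·-0.8593) / (9) = -1.2527
  y = (-8 - (-2)·-1.2527 - (-4)·-0.8593) / (9) = -1.5492
  z = (-12 - (4)·-1.2527 - (4)·-1.5492) / (10) = -0.0792
Iteration 3:
  x = (-8 - (-3)·-1.5492 - (-2)·-0.0792) / (9) = -1.4229
  y = (-8 - (-2)·-1.4229 - (-4)·-0.0792) / (9) = -1.2403
  z = (-12 - (4)·-1.4229 - (4)·-1.2403) / (10) = -0.1347
Residual b − A·x = (0.8158, -0.2219, -0.0002)

-0.2219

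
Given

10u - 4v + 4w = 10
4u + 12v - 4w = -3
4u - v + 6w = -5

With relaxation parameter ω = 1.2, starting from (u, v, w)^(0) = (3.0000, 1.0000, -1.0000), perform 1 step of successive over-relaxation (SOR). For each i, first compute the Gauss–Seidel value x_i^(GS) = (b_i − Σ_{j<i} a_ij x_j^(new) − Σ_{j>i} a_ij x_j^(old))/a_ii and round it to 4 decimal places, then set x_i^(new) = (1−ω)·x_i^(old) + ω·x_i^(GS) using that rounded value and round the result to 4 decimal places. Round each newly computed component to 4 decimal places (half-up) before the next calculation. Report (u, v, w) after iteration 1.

(1.5600, -1.5240, -2.3528)

Iteration 1:
  u: GS value = (10 - (-4)·1.0000 - (4)·-1.0000) / (10) = 1.8000;  u ← (1−ω)·3.0000 + ω·1.8000 = 1.5600
  v: GS value = (-3 - (4)·1.5600 - (-4)·-1.0000) / (12) = -1.1033;  v ← (1−ω)·1.0000 + ω·-1.1033 = -1.5240
  w: GS value = (-5 - (4)·1.5600 - (-1)·-1.5240) / (6) = -2.1273;  w ← (1−ω)·-1.0000 + ω·-2.1273 = -2.3528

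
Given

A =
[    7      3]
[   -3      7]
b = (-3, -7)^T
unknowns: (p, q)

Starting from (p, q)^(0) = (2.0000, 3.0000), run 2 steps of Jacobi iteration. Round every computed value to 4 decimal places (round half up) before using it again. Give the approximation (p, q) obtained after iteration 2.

(-0.3673, -1.7347)

Iteration 1:
  p = (-3 - (3)·3.0000) / (7) = -1.7143
  q = (-7 - (-3)·2.0000) / (7) = -0.1429
Iteration 2:
  p = (-3 - (3)·-0.1429) / (7) = -0.3673
  q = (-7 - (-3)·-1.7143) / (7) = -1.7347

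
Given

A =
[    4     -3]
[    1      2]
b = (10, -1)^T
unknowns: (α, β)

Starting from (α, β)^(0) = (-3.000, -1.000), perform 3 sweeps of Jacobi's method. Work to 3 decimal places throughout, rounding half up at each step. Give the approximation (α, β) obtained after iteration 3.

(1.469, -2.125)

Iteration 1:
  α = (10 - (-3)·-1.000) / (4) = 1.750
  β = (-1 - (1)·-3.000) / (2) = 1.000
Iteration 2:
  α = (10 - (-3)·1.000) / (4) = 3.250
  β = (-1 - (1)·1.750) / (2) = -1.375
Iteration 3:
  α = (10 - (-3)·-1.375) / (4) = 1.469
  β = (-1 - (1)·3.250) / (2) = -2.125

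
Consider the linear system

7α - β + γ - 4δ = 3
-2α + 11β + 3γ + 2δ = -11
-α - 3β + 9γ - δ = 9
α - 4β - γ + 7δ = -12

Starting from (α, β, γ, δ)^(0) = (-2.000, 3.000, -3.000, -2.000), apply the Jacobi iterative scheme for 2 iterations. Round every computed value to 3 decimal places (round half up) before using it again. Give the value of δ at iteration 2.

-1.616

Iteration 1:
  α = (3 - (-1)·3.000 - (1)·-3.000 - (-4)·-2.000) / (7) = 0.143
  β = (-11 - (-2)·-2.000 - (3)·-3.000 - (2)·-2.000) / (11) = -0.182
  γ = (9 - (-1)·-2.000 - (-3)·3.000 - (-1)·-2.000) / (9) = 1.556
  δ = (-12 - (1)·-2.000 - (-4)·3.000 - (-1)·-3.000) / (7) = -0.143
Iteration 2:
  α = (3 - (-1)·-0.182 - (1)·1.556 - (-4)·-0.143) / (7) = 0.099
  β = (-11 - (-2)·0.143 - (3)·1.556 - (2)·-0.143) / (11) = -1.372
  γ = (9 - (-1)·0.143 - (-3)·-0.182 - (-1)·-0.143) / (9) = 0.939
  δ = (-12 - (1)·0.143 - (-4)·-0.182 - (-1)·1.556) / (7) = -1.616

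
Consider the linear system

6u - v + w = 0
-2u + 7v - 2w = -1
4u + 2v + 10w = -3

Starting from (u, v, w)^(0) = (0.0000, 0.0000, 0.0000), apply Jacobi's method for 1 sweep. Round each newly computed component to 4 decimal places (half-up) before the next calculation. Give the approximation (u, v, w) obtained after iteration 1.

Iteration 1:
  u = (0 - (-1)·0.0000 - (1)·0.0000) / (6) = 0.0000
  v = (-1 - (-2)·0.0000 - (-2)·0.0000) / (7) = -0.1429
  w = (-3 - (4)·0.0000 - (2)·0.0000) / (10) = -0.3000

(0.0000, -0.1429, -0.3000)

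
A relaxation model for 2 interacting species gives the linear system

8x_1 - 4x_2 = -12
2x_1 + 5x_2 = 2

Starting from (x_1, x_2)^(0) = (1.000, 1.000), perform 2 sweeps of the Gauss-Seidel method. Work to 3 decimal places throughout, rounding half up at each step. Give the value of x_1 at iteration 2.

Iteration 1:
  x_1 = (-12 - (-4)·1.000) / (8) = -1.000
  x_2 = (2 - (2)·-1.000) / (5) = 0.800
Iteration 2:
  x_1 = (-12 - (-4)·0.800) / (8) = -1.100
  x_2 = (2 - (2)·-1.100) / (5) = 0.840

-1.100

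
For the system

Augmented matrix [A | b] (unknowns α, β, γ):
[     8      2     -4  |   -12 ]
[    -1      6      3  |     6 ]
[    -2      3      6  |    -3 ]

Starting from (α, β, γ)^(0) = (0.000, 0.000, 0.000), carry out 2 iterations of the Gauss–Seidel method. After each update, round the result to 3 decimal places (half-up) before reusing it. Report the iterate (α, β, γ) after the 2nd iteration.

(-2.375, 1.292, -1.938)

Iteration 1:
  α = (-12 - (2)·0.000 - (-4)·0.000) / (8) = -1.500
  β = (6 - (-1)·-1.500 - (3)·0.000) / (6) = 0.750
  γ = (-3 - (-2)·-1.500 - (3)·0.750) / (6) = -1.375
Iteration 2:
  α = (-12 - (2)·0.750 - (-4)·-1.375) / (8) = -2.375
  β = (6 - (-1)·-2.375 - (3)·-1.375) / (6) = 1.292
  γ = (-3 - (-2)·-2.375 - (3)·1.292) / (6) = -1.938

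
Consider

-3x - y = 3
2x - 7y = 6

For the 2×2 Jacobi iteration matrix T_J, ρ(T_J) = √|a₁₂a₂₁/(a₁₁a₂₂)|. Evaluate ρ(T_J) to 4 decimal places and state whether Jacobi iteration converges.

0.3086

a₁₂a₂₁/(a₁₁a₂₂) = (-1)·(2) / ((-3)·(-7)) = -0.095238
ρ = √|-0.095238| = √0.095238 = 0.3086
ρ < 1, so Jacobi converges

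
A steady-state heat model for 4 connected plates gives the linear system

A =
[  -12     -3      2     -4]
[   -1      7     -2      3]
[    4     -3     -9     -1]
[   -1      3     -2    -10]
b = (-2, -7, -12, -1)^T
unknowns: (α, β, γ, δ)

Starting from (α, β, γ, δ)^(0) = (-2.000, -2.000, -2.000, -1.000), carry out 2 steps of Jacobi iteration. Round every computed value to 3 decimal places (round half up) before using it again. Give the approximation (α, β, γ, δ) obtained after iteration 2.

Iteration 1:
  α = (-2 - (-3)·-2.000 - (2)·-2.000 - (-4)·-1.000) / (-12) = 0.667
  β = (-7 - (-1)·-2.000 - (-2)·-2.000 - (3)·-1.000) / (7) = -1.429
  γ = (-12 - (4)·-2.000 - (-3)·-2.000 - (-1)·-1.000) / (-9) = 1.222
  δ = (-1 - (-1)·-2.000 - (3)·-2.000 - (-2)·-2.000) / (-10) = 0.100
Iteration 2:
  α = (-2 - (-3)·-1.429 - (2)·1.222 - (-4)·0.100) / (-12) = 0.694
  β = (-7 - (-1)·0.667 - (-2)·1.222 - (3)·0.100) / (7) = -0.598
  γ = (-12 - (4)·0.667 - (-3)·-1.429 - (-1)·0.100) / (-9) = 2.095
  δ = (-1 - (-1)·0.667 - (3)·-1.429 - (-2)·1.222) / (-10) = -0.640

(0.694, -0.598, 2.095, -0.640)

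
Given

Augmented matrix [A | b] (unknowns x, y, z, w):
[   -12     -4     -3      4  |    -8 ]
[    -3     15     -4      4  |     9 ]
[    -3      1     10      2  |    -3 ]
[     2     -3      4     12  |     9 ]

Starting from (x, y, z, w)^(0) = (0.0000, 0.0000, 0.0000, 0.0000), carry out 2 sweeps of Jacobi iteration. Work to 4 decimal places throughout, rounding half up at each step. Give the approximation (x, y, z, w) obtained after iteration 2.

(0.7917, 0.4533, -0.3100, 0.8889)

Iteration 1:
  x = (-8 - (-4)·0.0000 - (-3)·0.0000 - (4)·0.0000) / (-12) = 0.6667
  y = (9 - (-3)·0.0000 - (-4)·0.0000 - (4)·0.0000) / (15) = 0.6000
  z = (-3 - (-3)·0.0000 - (1)·0.0000 - (2)·0.0000) / (10) = -0.3000
  w = (9 - (2)·0.0000 - (-3)·0.0000 - (4)·0.0000) / (12) = 0.7500
Iteration 2:
  x = (-8 - (-4)·0.6000 - (-3)·-0.3000 - (4)·0.7500) / (-12) = 0.7917
  y = (9 - (-3)·0.6667 - (-4)·-0.3000 - (4)·0.7500) / (15) = 0.4533
  z = (-3 - (-3)·0.6667 - (1)·0.6000 - (2)·0.7500) / (10) = -0.3100
  w = (9 - (2)·0.6667 - (-3)·0.6000 - (4)·-0.3000) / (12) = 0.8889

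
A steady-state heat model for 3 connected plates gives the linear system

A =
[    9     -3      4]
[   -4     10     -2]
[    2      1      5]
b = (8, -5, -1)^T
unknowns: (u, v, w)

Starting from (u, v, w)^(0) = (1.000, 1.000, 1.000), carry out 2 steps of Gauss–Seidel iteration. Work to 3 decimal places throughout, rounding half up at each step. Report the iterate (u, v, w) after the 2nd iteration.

(1.121, -0.154, -0.618)

Iteration 1:
  u = (8 - (-3)·1.000 - (4)·1.000) / (9) = 0.778
  v = (-5 - (-4)·0.778 - (-2)·1.000) / (10) = 0.011
  w = (-1 - (2)·0.778 - (1)·0.011) / (5) = -0.513
Iteration 2:
  u = (8 - (-3)·0.011 - (4)·-0.513) / (9) = 1.121
  v = (-5 - (-4)·1.121 - (-2)·-0.513) / (10) = -0.154
  w = (-1 - (2)·1.121 - (1)·-0.154) / (5) = -0.618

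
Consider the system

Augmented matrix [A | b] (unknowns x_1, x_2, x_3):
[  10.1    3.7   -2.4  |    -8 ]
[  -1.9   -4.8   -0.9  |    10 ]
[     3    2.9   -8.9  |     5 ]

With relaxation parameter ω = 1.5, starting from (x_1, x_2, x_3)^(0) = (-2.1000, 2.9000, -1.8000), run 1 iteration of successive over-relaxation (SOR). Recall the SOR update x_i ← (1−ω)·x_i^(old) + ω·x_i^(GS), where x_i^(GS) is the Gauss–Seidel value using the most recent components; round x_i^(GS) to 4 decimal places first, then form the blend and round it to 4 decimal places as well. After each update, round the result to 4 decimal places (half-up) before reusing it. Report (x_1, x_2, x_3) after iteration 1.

(-2.3733, -2.6596, -2.4426)

Iteration 1:
  x_1: GS value = (-8 - (3.7)·2.9000 - (-2.4)·-1.8000) / (10.1) = -2.2822;  x_1 ← (1−ω)·-2.1000 + ω·-2.2822 = -2.3733
  x_2: GS value = (10 - (-1.9)·-2.3733 - (-0.9)·-1.8000) / (-4.8) = -0.8064;  x_2 ← (1−ω)·2.9000 + ω·-0.8064 = -2.6596
  x_3: GS value = (5 - (3)·-2.3733 - (2.9)·-2.6596) / (-8.9) = -2.2284;  x_3 ← (1−ω)·-1.8000 + ω·-2.2284 = -2.4426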